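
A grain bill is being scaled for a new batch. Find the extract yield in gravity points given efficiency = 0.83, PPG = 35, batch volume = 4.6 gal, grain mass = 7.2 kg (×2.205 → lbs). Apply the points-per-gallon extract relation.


points = lbs × PPG × eff / vol
lbs = 7.2 × 2.205 = 15.8760
points = 15.8760 × 35 × 0.83 / 4.6

100.2604 points


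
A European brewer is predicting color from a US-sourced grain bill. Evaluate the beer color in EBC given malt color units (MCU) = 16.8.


SRM = 1.4922·MCU^0.6859;  EBC = SRM·1.97
SRM = 1.4922·16.8^0.6859 = 10.3340
EBC = 10.3340·1.97

20.3579 EBC


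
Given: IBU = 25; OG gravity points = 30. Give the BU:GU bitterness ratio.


BU:GU = IBU / OG_points
BU:GU = 25 / 30

0.8333


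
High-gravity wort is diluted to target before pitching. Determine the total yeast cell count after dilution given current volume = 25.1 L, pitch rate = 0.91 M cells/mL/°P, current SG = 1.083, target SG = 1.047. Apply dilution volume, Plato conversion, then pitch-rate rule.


V_w = V·((SG_c−1)/(SG_t−1)−1);  °P = 259 − 259/SG_t;  cells = rate·(V+V_w)·°P
V_w = 25.1·((1.083−1)/(1.047−1)−1) = 19.2255
V_final = 25.1 + 19.2255 = 44.3255
°P = 259 − 259/1.047 = 11.6266
cells = 0.91·44.3255·11.6266

468.9713 billion cells


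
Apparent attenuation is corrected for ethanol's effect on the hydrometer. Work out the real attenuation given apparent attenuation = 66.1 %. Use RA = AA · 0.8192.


RA = 66.1 · 0.8192

54.1491 %


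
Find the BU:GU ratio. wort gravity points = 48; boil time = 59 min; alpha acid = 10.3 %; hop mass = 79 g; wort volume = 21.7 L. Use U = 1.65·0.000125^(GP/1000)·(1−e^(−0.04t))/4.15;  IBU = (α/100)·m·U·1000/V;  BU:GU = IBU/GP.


U = 1.65·0.000125^(48/1000)·(1−e^(−0.04·59))/4.15 = 0.2339
IBU = (10.3/100)·79·0.2339·1000/21.7 = 87.7039
BU:GU = 87.7039/48

1.8272


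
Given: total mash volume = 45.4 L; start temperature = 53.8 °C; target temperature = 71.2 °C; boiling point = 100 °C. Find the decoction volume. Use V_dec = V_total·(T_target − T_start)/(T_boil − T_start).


V_dec = 45.4·(71.2 − 53.8)/(100 − 53.8)

17.0987 L


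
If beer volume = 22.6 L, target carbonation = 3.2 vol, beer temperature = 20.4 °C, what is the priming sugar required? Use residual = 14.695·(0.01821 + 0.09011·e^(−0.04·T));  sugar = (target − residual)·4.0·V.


residual = 14.695·(0.01821 + 0.09011·e^(−0.04·20.4)) = 0.8531
sugar = (3.2 − 0.8531)·4.0·22.6

212.1563 g


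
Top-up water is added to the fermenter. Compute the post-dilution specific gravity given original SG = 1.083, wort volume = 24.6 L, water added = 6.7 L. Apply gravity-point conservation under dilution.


SG_new = 1 + (SG_old − 1)·V_old/(V_old + V_water)
pts = (1.083 − 1)·1000·24.6/(24.6 + 6.7) = 65.2332
SG_new = 1 + 65.2332/1000

1.0652


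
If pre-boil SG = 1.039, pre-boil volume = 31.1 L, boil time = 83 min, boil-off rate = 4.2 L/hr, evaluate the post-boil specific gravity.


V_post = V_pre − rate·(t/60);  SG_post = 1 + (SG_pre−1)·V_pre/V_post
V_post = 31.1 − 4.2·(83/60) = 25.2900
SG_post = 1 + (1.039 − 1)·31.1/25.2900

1.0480


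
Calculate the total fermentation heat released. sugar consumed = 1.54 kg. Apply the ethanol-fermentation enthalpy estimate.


Q = m_sugar · 590 kJ/kg
Q = 1.54 · 590

908.6000 kJ


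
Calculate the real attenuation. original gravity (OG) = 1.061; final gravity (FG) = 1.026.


AA = (OG−FG)/(OG−1)·100;  RA = AA·0.8192
AA = (1.061 − 1.026)/(1.061 − 1)·100 = 57.3770
RA = 57.3770·0.8192

47.0033 %


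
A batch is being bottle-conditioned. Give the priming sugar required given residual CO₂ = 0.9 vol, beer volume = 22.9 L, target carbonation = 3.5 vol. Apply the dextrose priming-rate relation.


sugar = (target − residual)·4.0·V
sugar = (3.5 − 0.9)·4.0·22.9

238.1600 g


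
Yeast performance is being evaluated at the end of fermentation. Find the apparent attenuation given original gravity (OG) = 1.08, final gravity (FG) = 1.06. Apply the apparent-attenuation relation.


AA = (OG − FG)/(OG − 1) · 100
AA = (1.08 − 1.06)/(1.08 − 1) · 100

25.0000 %


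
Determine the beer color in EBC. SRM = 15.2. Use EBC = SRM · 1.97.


EBC = 15.2 · 1.97

29.9440 EBC


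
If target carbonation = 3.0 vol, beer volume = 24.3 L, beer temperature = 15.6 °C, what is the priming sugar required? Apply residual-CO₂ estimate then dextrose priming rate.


residual = 14.695·(0.01821 + 0.09011·e^(−0.04·T));  sugar = (target − residual)·4.0·V
residual = 14.695·(0.01821 + 0.09011·e^(−0.04·15.6)) = 0.9771
sugar = (3.0 − 0.9771)·4.0·24.3

196.6278 g


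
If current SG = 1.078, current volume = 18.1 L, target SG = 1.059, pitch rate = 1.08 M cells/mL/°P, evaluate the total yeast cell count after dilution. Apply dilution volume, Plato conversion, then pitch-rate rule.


V_w = V·((SG_c−1)/(SG_t−1)−1);  °P = 259 − 259/SG_t;  cells = rate·(V+V_w)·°P
V_w = 18.1·((1.078−1)/(1.059−1)−1) = 5.8288
V_final = 18.1 + 5.8288 = 23.9288
°P = 259 − 259/1.059 = 14.4297
cells = 1.08·23.9288·14.4297

372.9072 billion cells


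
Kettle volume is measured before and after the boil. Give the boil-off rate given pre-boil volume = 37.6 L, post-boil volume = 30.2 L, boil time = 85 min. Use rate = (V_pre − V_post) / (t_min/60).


rate = (37.6 − 30.2) / (85/60)

5.2235 L/hr


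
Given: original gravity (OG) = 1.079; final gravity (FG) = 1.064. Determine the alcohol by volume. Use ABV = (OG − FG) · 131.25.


ABV = (1.079 − 1.064) · 131.25

1.9687 % ABV


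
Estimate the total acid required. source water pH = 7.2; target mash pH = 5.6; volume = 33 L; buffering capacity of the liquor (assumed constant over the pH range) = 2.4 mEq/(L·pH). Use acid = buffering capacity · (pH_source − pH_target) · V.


acid = 2.4 · (7.2 − 5.6) · 33

126.7200 mEq


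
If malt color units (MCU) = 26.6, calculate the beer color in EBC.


SRM = 1.4922·MCU^0.6859;  EBC = SRM·1.97
SRM = 1.4922·26.6^0.6859 = 14.1629
EBC = 14.1629·1.97

27.9010 EBC


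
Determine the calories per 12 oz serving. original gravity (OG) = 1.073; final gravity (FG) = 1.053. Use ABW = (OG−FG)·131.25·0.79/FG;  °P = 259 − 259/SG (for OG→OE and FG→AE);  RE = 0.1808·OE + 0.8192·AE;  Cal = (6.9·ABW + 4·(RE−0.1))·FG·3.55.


ABW = (1.073 − 1.053)·131.25·0.79/1.053 = 1.9694
OE = 259 − 259/1.073 = 17.6207 °P
AE = 259 − 259/1.053 = 13.0361 °P
RE = 0.1808·17.6207 + 0.8192·13.0361 = 13.8650 °P
Cal = (6.9·1.9694 + 4·(13.8650−0.1))·1.053·3.55

256.6188 kcal


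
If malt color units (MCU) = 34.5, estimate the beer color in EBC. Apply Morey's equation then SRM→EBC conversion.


SRM = 1.4922·MCU^0.6859;  EBC = SRM·1.97
SRM = 1.4922·34.5^0.6859 = 16.9284
EBC = 16.9284·1.97

33.3490 EBC


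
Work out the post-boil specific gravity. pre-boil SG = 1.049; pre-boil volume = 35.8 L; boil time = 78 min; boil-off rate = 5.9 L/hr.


V_post = V_pre − rate·(t/60);  SG_post = 1 + (SG_pre−1)·V_pre/V_post
V_post = 35.8 − 5.9·(78/60) = 28.1300
SG_post = 1 + (1.049 − 1)·35.8/28.1300

1.0624


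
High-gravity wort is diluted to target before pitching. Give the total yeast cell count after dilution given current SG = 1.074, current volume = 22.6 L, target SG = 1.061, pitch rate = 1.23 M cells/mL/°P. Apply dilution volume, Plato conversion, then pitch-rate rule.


V_w = V·((SG_c−1)/(SG_t−1)−1);  °P = 259 − 259/SG_t;  cells = rate·(V+V_w)·°P
V_w = 22.6·((1.074−1)/(1.061−1)−1) = 4.8164
V_final = 22.6 + 4.8164 = 27.4164
°P = 259 − 259/1.061 = 14.8907
cells = 1.23·27.4164·14.8907

502.1456 billion cells


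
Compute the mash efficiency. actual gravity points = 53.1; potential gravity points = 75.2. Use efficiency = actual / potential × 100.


efficiency = 53.1 / 75.2 × 100

70.6117 %


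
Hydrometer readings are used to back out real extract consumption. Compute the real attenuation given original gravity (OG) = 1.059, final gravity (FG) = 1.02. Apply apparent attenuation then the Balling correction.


AA = (OG−FG)/(OG−1)·100;  RA = AA·0.8192
AA = (1.059 − 1.02)/(1.059 − 1)·100 = 66.1017
RA = 66.1017·0.8192

54.1505 %


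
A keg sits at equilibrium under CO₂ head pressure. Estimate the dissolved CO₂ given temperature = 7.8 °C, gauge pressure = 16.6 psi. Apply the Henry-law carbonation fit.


vols = (P + 14.695)·(0.01821 + 0.09011·e^(−0.04·T))
vols = (16.6 + 14.695)·(0.01821 + 0.09011·e^(−0.04·7.8))

2.6341 volumes


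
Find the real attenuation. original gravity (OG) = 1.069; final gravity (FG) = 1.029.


AA = (OG−FG)/(OG−1)·100;  RA = AA·0.8192
AA = (1.069 − 1.029)/(1.069 − 1)·100 = 57.9710
RA = 57.9710·0.8192

47.4899 %


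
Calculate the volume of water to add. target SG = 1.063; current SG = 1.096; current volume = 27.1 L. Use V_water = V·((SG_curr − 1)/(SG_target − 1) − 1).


V_water = 27.1·((1.096 − 1)/(1.063 − 1) − 1)

14.1952 L


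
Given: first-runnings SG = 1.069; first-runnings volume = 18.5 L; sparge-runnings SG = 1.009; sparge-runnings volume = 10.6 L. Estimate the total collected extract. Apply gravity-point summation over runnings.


total = Σ (SG_i − 1)·1000·V_i
first = (1.069 − 1)·1000·18.5 = 1276.5000
sparge = (1.009 − 1)·1000·10.6 = 95.4000
total = 1276.5000 + 95.4000

1371.9000 gravity·L


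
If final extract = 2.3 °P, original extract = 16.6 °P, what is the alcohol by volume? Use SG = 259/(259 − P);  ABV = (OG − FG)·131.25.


OG = 259/(259 − 16.6) = 1.0685
FG = 259/(259 − 2.3) = 1.0090
ABV = (1.0685 − 1.0090)·131.25

7.8123 % ABV


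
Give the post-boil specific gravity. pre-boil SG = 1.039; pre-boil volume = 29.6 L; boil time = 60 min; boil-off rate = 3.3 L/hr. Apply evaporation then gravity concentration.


V_post = V_pre − rate·(t/60);  SG_post = 1 + (SG_pre−1)·V_pre/V_post
V_post = 29.6 − 3.3·(60/60) = 26.3000
SG_post = 1 + (1.039 − 1)·29.6/26.3000

1.0439


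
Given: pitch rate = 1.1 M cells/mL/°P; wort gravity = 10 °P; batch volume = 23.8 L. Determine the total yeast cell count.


cells (billions) = rate · V_L · °P
cells = 1.1 · 23.8 · 10

261.8000 billion cells


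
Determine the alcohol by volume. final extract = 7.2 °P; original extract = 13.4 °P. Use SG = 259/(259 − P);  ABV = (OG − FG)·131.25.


OG = 259/(259 − 13.4) = 1.0546
FG = 259/(259 − 7.2) = 1.0286
ABV = (1.0546 − 1.0286)·131.25

3.4081 % ABV


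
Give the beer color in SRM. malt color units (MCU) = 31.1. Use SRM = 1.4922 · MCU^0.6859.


SRM = 1.4922 · 31.1^0.6859

15.7656 SRM


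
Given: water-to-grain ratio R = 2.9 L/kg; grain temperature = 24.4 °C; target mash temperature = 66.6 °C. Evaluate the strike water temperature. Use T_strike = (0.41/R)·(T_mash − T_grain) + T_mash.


T_strike = (0.41/2.9)·(66.6 − 24.4) + 66.6

72.5662 °C


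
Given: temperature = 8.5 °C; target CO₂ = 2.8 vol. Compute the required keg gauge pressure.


psi = vols/(0.01821 + 0.09011·e^(−0.04·T)) − 14.695
psi = 2.8/(0.01821 + 0.09011·e^(−0.04·8.5)) − 14.695

19.3072 psi


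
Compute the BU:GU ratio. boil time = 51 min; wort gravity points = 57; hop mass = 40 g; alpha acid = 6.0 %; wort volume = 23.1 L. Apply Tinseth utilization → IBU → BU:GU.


U = 1.65·0.000125^(GP/1000)·(1−e^(−0.04t))/4.15;  IBU = (α/100)·m·U·1000/V;  BU:GU = IBU/GP
U = 1.65·0.000125^(57/1000)·(1−e^(−0.04·51))/4.15 = 0.2072
IBU = (6.0/100)·40·0.2072·1000/23.1 = 21.5310
BU:GU = 21.5310/57

0.3777


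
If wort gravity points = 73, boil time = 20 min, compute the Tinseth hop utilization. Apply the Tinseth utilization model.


U = 1.65·0.000125^(GP/1000) · (1 − e^(−0.04·t))/4.15
bigness = 1.65·0.000125^(73/1000) = 0.8562
boil_factor = (1 − e^(−0.04·20))/4.15 = 0.1327
U = 0.8562 · 0.1327

0.1136


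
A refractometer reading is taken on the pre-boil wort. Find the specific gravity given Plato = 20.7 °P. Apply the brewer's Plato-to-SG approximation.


SG = 259/(259 − P)
SG = 259/(259 − 20.7)

1.0869


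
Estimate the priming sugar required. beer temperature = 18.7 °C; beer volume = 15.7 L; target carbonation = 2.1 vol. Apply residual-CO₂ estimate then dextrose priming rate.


residual = 14.695·(0.01821 + 0.09011·e^(−0.04·T));  sugar = (target − residual)·4.0·V
residual = 14.695·(0.01821 + 0.09011·e^(−0.04·18.7)) = 0.8943
sugar = (2.1 − 0.8943)·4.0·15.7

75.7154 g


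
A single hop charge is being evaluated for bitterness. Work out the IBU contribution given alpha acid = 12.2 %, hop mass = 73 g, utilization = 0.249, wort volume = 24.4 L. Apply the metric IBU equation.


IBU = (α/100)·mass·U·1000 / V
IBU = (12.2/100)·73·0.249·1000 / 24.4

90.8850 IBU


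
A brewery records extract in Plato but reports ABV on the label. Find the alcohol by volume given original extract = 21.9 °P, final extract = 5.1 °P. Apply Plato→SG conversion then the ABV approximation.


SG = 259/(259 − P);  ABV = (OG − FG)·131.25
OG = 259/(259 − 21.9) = 1.0924
FG = 259/(259 − 5.1) = 1.0201
ABV = (1.0924 − 1.0201)·131.25

9.4867 % ABV


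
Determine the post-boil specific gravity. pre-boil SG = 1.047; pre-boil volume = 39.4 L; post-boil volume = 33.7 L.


SG_post = 1 + (SG_pre − 1)·V_pre/V_post
pts_pre = (1.047 − 1)·1000 = 47.0000
pts_post = 47.0000·39.4/33.7 = 54.9496
SG_post = 1 + 54.9496/1000

1.0549


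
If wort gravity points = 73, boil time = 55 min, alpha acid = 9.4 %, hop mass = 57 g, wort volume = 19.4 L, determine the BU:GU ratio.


U = 1.65·0.000125^(GP/1000)·(1−e^(−0.04t))/4.15;  IBU = (α/100)·m·U·1000/V;  BU:GU = IBU/GP
U = 1.65·0.000125^(73/1000)·(1−e^(−0.04·55))/4.15 = 0.1834
IBU = (9.4/100)·57·0.1834·1000/19.4 = 50.6651
BU:GU = 50.6651/73

0.6940


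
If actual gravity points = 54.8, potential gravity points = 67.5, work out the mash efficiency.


efficiency = actual / potential × 100
efficiency = 54.8 / 67.5 × 100

81.1852 %


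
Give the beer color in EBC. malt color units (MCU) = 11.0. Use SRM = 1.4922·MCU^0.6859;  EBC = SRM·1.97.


SRM = 1.4922·11.0^0.6859 = 7.7289
EBC = 7.7289·1.97

15.2260 EBC


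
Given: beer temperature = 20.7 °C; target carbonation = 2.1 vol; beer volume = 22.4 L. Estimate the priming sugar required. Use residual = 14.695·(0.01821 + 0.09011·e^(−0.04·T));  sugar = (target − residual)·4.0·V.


residual = 14.695·(0.01821 + 0.09011·e^(−0.04·20.7)) = 0.8462
sugar = (2.1 − 0.8462)·4.0·22.4

112.3446 g


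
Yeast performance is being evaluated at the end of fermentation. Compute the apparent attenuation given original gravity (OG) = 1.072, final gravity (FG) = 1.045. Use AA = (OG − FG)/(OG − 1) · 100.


AA = (1.072 − 1.045)/(1.072 − 1) · 100

37.5000 %


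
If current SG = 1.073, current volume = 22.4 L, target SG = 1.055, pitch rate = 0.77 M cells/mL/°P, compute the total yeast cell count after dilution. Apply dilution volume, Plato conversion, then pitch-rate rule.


V_w = V·((SG_c−1)/(SG_t−1)−1);  °P = 259 − 259/SG_t;  cells = rate·(V+V_w)·°P
V_w = 22.4·((1.073−1)/(1.055−1)−1) = 7.3309
V_final = 22.4 + 7.3309 = 29.7309
°P = 259 − 259/1.055 = 13.5024
cells = 0.77·29.7309·13.5024

309.1070 billion cells


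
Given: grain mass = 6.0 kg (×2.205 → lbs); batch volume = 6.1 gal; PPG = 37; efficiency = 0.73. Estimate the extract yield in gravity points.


points = lbs × PPG × eff / vol
lbs = 6.0 × 2.205 = 13.2300
points = 13.2300 × 37 × 0.73 / 6.1

58.5807 points


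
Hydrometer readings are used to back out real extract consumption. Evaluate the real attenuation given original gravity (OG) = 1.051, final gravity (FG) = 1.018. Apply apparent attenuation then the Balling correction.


AA = (OG−FG)/(OG−1)·100;  RA = AA·0.8192
AA = (1.051 − 1.018)/(1.051 − 1)·100 = 64.7059
RA = 64.7059·0.8192

53.0071 %


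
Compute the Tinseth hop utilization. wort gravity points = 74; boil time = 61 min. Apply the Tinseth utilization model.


U = 1.65·0.000125^(GP/1000) · (1 − e^(−0.04·t))/4.15
bigness = 1.65·0.000125^(74/1000) = 0.8485
boil_factor = (1 − e^(−0.04·61))/4.15 = 0.2200
U = 0.8485 · 0.2200

0.1866


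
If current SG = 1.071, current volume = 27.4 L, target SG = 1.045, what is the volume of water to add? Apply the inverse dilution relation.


V_water = V·((SG_curr − 1)/(SG_target − 1) − 1)
V_water = 27.4·((1.071 − 1)/(1.045 − 1) − 1)

15.8311 L


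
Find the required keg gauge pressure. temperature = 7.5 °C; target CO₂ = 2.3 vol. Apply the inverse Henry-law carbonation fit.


psi = vols/(0.01821 + 0.09011·e^(−0.04·T)) − 14.695
psi = 2.3/(0.01821 + 0.09011·e^(−0.04·7.5)) − 14.695

12.3749 psi


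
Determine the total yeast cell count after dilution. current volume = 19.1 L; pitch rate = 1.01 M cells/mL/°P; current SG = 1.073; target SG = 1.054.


V_w = V·((SG_c−1)/(SG_t−1)−1);  °P = 259 − 259/SG_t;  cells = rate·(V+V_w)·°P
V_w = 19.1·((1.073−1)/(1.054−1)−1) = 6.7204
V_final = 19.1 + 6.7204 = 25.8204
°P = 259 − 259/1.054 = 13.2694
cells = 1.01·25.8204·13.2694

346.0483 billion cells


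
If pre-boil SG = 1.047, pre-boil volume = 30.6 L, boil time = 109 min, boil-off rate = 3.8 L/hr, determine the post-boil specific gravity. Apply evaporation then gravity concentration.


V_post = V_pre − rate·(t/60);  SG_post = 1 + (SG_pre−1)·V_pre/V_post
V_post = 30.6 − 3.8·(109/60) = 23.6967
SG_post = 1 + (1.047 − 1)·30.6/23.6967

1.0607


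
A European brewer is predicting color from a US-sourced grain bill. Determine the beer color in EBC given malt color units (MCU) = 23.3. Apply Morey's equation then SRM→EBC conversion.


SRM = 1.4922·MCU^0.6859;  EBC = SRM·1.97
SRM = 1.4922·23.3^0.6859 = 12.9329
EBC = 12.9329·1.97

25.4778 EBC


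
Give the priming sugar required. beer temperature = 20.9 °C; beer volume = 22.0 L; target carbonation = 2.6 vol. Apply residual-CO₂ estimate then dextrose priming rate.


residual = 14.695·(0.01821 + 0.09011·e^(−0.04·T));  sugar = (target − residual)·4.0·V
residual = 14.695·(0.01821 + 0.09011·e^(−0.04·20.9)) = 0.8415
sugar = (2.6 − 0.8415)·4.0·22.0

154.7442 g


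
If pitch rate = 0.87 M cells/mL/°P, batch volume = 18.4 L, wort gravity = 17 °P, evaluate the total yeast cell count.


cells (billions) = rate · V_L · °P
cells = 0.87 · 18.4 · 17

272.1360 billion cells


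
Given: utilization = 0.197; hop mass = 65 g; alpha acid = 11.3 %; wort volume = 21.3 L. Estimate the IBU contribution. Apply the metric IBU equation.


IBU = (α/100)·mass·U·1000 / V
IBU = (11.3/100)·65·0.197·1000 / 21.3

67.9326 IBU


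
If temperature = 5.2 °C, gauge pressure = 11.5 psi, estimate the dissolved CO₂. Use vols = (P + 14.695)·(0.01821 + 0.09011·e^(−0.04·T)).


vols = (11.5 + 14.695)·(0.01821 + 0.09011·e^(−0.04·5.2))

2.3942 volumes


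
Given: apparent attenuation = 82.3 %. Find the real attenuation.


RA = AA · 0.8192
RA = 82.3 · 0.8192

67.4202 %


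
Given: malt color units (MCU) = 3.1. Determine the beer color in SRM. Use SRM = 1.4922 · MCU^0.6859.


SRM = 1.4922 · 3.1^0.6859

3.2423 SRM


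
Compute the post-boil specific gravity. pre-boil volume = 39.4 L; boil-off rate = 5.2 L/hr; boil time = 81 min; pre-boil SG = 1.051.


V_post = V_pre − rate·(t/60);  SG_post = 1 + (SG_pre−1)·V_pre/V_post
V_post = 39.4 − 5.2·(81/60) = 32.3800
SG_post = 1 + (1.051 − 1)·39.4/32.3800

1.0621


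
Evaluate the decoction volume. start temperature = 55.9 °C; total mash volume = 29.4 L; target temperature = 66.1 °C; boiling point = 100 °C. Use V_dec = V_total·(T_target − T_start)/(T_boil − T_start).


V_dec = 29.4·(66.1 − 55.9)/(100 − 55.9)

6.8000 L


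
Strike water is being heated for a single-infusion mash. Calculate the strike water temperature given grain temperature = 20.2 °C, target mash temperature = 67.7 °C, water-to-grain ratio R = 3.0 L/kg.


T_strike = (0.41/R)·(T_mash − T_grain) + T_mash
T_strike = (0.41/3.0)·(67.7 − 20.2) + 67.7

74.1917 °C


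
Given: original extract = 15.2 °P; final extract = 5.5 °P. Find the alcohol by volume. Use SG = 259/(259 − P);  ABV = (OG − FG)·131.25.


OG = 259/(259 − 15.2) = 1.0623
FG = 259/(259 − 5.5) = 1.0217
ABV = (1.0623 − 1.0217)·131.25

5.3353 % ABV


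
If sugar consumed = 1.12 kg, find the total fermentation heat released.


Q = m_sugar · 590 kJ/kg
Q = 1.12 · 590

660.8000 kJ


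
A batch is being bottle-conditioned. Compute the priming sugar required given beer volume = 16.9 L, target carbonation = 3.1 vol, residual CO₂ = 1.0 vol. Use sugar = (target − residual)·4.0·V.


sugar = (3.1 − 1.0)·4.0·16.9

141.9600 g


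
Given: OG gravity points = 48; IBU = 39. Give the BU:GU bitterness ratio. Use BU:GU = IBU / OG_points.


BU:GU = 39 / 48

0.8125


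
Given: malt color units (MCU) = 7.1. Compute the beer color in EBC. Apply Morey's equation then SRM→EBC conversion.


SRM = 1.4922·MCU^0.6859;  EBC = SRM·1.97
SRM = 1.4922·7.1^0.6859 = 5.7241
EBC = 5.7241·1.97

11.2764 EBC


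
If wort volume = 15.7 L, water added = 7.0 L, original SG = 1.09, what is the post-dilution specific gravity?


SG_new = 1 + (SG_old − 1)·V_old/(V_old + V_water)
pts = (1.09 − 1)·1000·15.7/(15.7 + 7.0) = 62.2467
SG_new = 1 + 62.2467/1000

1.0622


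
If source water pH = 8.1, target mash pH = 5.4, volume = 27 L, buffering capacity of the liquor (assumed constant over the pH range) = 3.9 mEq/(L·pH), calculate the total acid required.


acid = buffering capacity · (pH_source − pH_target) · V
acid = 3.9 · (8.1 − 5.4) · 27

284.3100 mEq


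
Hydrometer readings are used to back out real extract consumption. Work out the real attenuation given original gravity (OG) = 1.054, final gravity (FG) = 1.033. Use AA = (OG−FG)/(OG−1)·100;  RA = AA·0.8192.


AA = (1.054 − 1.033)/(1.054 − 1)·100 = 38.8889
RA = 38.8889·0.8192

31.8578 %


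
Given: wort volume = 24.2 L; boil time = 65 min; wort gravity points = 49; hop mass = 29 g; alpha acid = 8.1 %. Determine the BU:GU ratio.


U = 1.65·0.000125^(GP/1000)·(1−e^(−0.04t))/4.15;  IBU = (α/100)·m·U·1000/V;  BU:GU = IBU/GP
U = 1.65·0.000125^(49/1000)·(1−e^(−0.04·65))/4.15 = 0.2370
IBU = (8.1/100)·29·0.2370·1000/24.2 = 23.0004
BU:GU = 23.0004/49

0.4694


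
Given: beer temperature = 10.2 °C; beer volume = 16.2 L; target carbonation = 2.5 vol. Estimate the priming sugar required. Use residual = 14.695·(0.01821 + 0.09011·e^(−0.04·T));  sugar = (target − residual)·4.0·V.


residual = 14.695·(0.01821 + 0.09011·e^(−0.04·10.2)) = 1.1481
sugar = (2.5 − 1.1481)·4.0·16.2

87.6006 g


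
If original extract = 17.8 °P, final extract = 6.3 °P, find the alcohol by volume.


SG = 259/(259 − P);  ABV = (OG − FG)·131.25
OG = 259/(259 − 17.8) = 1.0738
FG = 259/(259 − 6.3) = 1.0249
ABV = (1.0738 − 1.0249)·131.25

6.4138 % ABV


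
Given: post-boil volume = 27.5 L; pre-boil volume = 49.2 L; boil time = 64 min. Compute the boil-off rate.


rate = (V_pre − V_post) / (t_min/60)
rate = (49.2 − 27.5) / (64/60)

20.3438 L/hr


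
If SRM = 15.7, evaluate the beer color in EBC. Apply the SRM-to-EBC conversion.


EBC = SRM · 1.97
EBC = 15.7 · 1.97

30.9290 EBC


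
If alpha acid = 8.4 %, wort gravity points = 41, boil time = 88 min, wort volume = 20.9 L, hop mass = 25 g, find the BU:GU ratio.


U = 1.65·0.000125^(GP/1000)·(1−e^(−0.04t))/4.15;  IBU = (α/100)·m·U·1000/V;  BU:GU = IBU/GP
U = 1.65·0.000125^(41/1000)·(1−e^(−0.04·88))/4.15 = 0.2669
IBU = (8.4/100)·25·0.2669·1000/20.9 = 26.8184
BU:GU = 26.8184/41

0.6541


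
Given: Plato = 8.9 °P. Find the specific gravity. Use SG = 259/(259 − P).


SG = 259/(259 − 8.9)

1.0356


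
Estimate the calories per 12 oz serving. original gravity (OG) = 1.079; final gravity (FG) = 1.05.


ABW = (OG−FG)·131.25·0.79/FG;  °P = 259 − 259/SG (for OG→OE and FG→AE);  RE = 0.1808·OE + 0.8192·AE;  Cal = (6.9·ABW + 4·(RE−0.1))·FG·3.55
ABW = (1.079 − 1.05)·131.25·0.79/1.05 = 2.8637
OE = 259 − 259/1.079 = 18.9629 °P
AE = 259 − 259/1.05 = 12.3333 °P
RE = 0.1808·18.9629 + 0.8192·12.3333 = 13.5320 °P
Cal = (6.9·2.8637 + 4·(13.5320−0.1))·1.05·3.55

273.9255 kcal


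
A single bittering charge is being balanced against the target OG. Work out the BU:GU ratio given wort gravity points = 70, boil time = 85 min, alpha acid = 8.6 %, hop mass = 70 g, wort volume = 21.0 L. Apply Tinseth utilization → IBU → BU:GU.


U = 1.65·0.000125^(GP/1000)·(1−e^(−0.04t))/4.15;  IBU = (α/100)·m·U·1000/V;  BU:GU = IBU/GP
U = 1.65·0.000125^(70/1000)·(1−e^(−0.04·85))/4.15 = 0.2049
IBU = (8.6/100)·70·0.2049·1000/21.0 = 58.7294
BU:GU = 58.7294/70

0.8390


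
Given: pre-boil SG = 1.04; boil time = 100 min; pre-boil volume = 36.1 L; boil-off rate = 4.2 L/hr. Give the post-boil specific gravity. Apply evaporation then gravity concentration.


V_post = V_pre − rate·(t/60);  SG_post = 1 + (SG_pre−1)·V_pre/V_post
V_post = 36.1 − 4.2·(100/60) = 29.1000
SG_post = 1 + (1.04 − 1)·36.1/29.1000

1.0496


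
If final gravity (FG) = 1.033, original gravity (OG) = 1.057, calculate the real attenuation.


AA = (OG−FG)/(OG−1)·100;  RA = AA·0.8192
AA = (1.057 − 1.033)/(1.057 − 1)·100 = 42.1053
RA = 42.1053·0.8192

34.4926 %


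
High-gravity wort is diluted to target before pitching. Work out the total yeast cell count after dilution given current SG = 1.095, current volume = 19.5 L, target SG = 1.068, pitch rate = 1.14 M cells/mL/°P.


V_w = V·((SG_c−1)/(SG_t−1)−1);  °P = 259 − 259/SG_t;  cells = rate·(V+V_w)·°P
V_w = 19.5·((1.095−1)/(1.068−1)−1) = 7.7426
V_final = 19.5 + 7.7426 = 27.2426
°P = 259 − 259/1.068 = 16.4906
cells = 1.14·27.2426·16.4906

512.1434 billion cells


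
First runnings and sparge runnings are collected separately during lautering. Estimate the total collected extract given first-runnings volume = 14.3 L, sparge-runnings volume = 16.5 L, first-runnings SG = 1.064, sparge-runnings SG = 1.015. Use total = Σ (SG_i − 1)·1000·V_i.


first = (1.064 − 1)·1000·14.3 = 915.2000
sparge = (1.015 − 1)·1000·16.5 = 247.5000
total = 915.2000 + 247.5000

1162.7000 gravity·L


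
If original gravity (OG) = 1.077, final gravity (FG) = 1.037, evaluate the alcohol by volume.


ABV = (OG − FG) · 131.25
ABV = (1.077 − 1.037) · 131.25

5.2500 % ABV


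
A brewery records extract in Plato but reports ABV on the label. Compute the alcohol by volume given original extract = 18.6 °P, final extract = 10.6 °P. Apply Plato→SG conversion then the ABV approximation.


SG = 259/(259 − P);  ABV = (OG − FG)·131.25
OG = 259/(259 − 18.6) = 1.0774
FG = 259/(259 − 10.6) = 1.0427
ABV = (1.0774 − 1.0427)·131.25

4.5541 % ABV


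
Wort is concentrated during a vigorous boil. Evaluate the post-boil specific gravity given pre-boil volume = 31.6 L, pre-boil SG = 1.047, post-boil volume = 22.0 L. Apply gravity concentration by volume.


SG_post = 1 + (SG_pre − 1)·V_pre/V_post
pts_pre = (1.047 − 1)·1000 = 47.0000
pts_post = 47.0000·31.6/22.0 = 67.5091
SG_post = 1 + 67.5091/1000

1.0675


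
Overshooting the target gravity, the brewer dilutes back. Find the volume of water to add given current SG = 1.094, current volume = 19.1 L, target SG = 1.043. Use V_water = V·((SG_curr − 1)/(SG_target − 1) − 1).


V_water = 19.1·((1.094 − 1)/(1.043 − 1) − 1)

22.6535 L


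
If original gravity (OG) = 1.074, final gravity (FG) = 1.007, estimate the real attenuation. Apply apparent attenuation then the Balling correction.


AA = (OG−FG)/(OG−1)·100;  RA = AA·0.8192
AA = (1.074 − 1.007)/(1.074 − 1)·100 = 90.5405
RA = 90.5405·0.8192

74.1708 %


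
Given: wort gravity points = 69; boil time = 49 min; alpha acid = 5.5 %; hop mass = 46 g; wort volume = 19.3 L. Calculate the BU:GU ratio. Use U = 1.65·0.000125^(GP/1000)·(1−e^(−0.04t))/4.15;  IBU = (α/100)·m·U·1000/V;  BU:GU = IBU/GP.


U = 1.65·0.000125^(69/1000)·(1−e^(−0.04·49))/4.15 = 0.1837
IBU = (5.5/100)·46·0.1837·1000/19.3 = 24.0852
BU:GU = 24.0852/69

0.3491


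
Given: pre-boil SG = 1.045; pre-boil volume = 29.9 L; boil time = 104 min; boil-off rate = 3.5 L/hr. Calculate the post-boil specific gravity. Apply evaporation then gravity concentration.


V_post = V_pre − rate·(t/60);  SG_post = 1 + (SG_pre−1)·V_pre/V_post
V_post = 29.9 − 3.5·(104/60) = 23.8333
SG_post = 1 + (1.045 − 1)·29.9/23.8333

1.0565


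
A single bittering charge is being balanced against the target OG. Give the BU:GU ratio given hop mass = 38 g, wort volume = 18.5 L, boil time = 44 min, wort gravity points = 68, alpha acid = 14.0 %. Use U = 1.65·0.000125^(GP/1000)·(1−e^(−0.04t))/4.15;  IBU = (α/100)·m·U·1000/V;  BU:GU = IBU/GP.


U = 1.65·0.000125^(68/1000)·(1−e^(−0.04·44))/4.15 = 0.1787
IBU = (14.0/100)·38·0.1787·1000/18.5 = 51.3774
BU:GU = 51.3774/68

0.7556


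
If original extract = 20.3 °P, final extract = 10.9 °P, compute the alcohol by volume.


SG = 259/(259 − P);  ABV = (OG − FG)·131.25
OG = 259/(259 − 20.3) = 1.0850
FG = 259/(259 − 10.9) = 1.0439
ABV = (1.0850 − 1.0439)·131.25

5.3957 % ABV


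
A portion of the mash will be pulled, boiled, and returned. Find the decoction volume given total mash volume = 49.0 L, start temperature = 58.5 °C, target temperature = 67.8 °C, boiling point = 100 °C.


V_dec = V_total·(T_target − T_start)/(T_boil − T_start)
V_dec = 49.0·(67.8 − 58.5)/(100 − 58.5)

10.9807 L


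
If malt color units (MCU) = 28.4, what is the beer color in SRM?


SRM = 1.4922 · MCU^0.6859
SRM = 1.4922 · 28.4^0.6859

14.8135 SRM


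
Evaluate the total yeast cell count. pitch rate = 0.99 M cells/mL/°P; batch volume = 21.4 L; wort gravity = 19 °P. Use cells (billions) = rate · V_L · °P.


cells = 0.99 · 21.4 · 19

402.5340 billion cells


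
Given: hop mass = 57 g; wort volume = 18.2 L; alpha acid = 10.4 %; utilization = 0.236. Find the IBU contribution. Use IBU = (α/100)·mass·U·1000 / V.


IBU = (10.4/100)·57·0.236·1000 / 18.2

76.8686 IBU


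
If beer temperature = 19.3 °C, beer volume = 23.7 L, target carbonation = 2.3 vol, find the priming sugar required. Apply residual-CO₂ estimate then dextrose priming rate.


residual = 14.695·(0.01821 + 0.09011·e^(−0.04·T));  sugar = (target − residual)·4.0·V
residual = 14.695·(0.01821 + 0.09011·e^(−0.04·19.3)) = 0.8795
sugar = (2.3 − 0.8795)·4.0·23.7

134.6655 g


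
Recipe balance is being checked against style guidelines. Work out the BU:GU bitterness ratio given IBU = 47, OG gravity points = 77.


BU:GU = IBU / OG_points
BU:GU = 47 / 77

0.6104


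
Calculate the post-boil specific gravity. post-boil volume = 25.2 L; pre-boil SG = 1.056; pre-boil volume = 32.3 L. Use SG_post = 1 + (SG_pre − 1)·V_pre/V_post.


pts_pre = (1.056 − 1)·1000 = 56.0000
pts_post = 56.0000·32.3/25.2 = 71.7778
SG_post = 1 + 71.7778/1000

1.0718


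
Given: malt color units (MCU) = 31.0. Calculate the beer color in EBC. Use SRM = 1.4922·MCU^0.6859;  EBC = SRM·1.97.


SRM = 1.4922·31.0^0.6859 = 15.7308
EBC = 15.7308·1.97

30.9898 EBC


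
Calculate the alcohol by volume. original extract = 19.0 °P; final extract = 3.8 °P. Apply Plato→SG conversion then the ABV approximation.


SG = 259/(259 − P);  ABV = (OG − FG)·131.25
OG = 259/(259 − 19.0) = 1.0792
FG = 259/(259 − 3.8) = 1.0149
ABV = (1.0792 − 1.0149)·131.25

8.4363 % ABV


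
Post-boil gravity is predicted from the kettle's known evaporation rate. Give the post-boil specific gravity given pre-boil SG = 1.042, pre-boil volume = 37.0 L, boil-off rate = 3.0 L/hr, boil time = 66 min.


V_post = V_pre − rate·(t/60);  SG_post = 1 + (SG_pre−1)·V_pre/V_post
V_post = 37.0 − 3.0·(66/60) = 33.7000
SG_post = 1 + (1.042 − 1)·37.0/33.7000

1.0461


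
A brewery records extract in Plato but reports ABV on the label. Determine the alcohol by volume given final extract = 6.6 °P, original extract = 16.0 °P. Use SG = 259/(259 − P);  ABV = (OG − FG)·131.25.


OG = 259/(259 − 16.0) = 1.0658
FG = 259/(259 − 6.6) = 1.0261
ABV = (1.0658 − 1.0261)·131.25

5.2099 % ABV


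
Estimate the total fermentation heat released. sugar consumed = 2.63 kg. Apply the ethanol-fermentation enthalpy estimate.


Q = m_sugar · 590 kJ/kg
Q = 2.63 · 590

1551.7000 kJ


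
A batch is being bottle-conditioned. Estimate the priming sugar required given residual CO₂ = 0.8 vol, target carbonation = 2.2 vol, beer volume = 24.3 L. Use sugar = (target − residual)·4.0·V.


sugar = (2.2 − 0.8)·4.0·24.3

136.0800 g


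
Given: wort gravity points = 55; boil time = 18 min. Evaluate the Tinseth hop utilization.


U = 1.65·0.000125^(GP/1000) · (1 − e^(−0.04·t))/4.15
bigness = 1.65·0.000125^(55/1000) = 1.0065
boil_factor = (1 − e^(−0.04·18))/4.15 = 0.1237
U = 1.0065 · 0.1237

0.1245


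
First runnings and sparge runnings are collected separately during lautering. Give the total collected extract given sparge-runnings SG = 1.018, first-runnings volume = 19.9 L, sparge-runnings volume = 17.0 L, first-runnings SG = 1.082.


total = Σ (SG_i − 1)·1000·V_i
first = (1.082 − 1)·1000·19.9 = 1631.8000
sparge = (1.018 − 1)·1000·17.0 = 306.0000
total = 1631.8000 + 306.0000

1937.8000 gravity·L


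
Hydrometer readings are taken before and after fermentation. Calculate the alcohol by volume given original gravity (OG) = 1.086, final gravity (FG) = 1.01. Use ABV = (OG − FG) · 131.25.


ABV = (1.086 − 1.01) · 131.25

9.9750 % ABV


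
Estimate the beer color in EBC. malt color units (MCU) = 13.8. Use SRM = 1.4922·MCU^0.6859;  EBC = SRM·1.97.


SRM = 1.4922·13.8^0.6859 = 9.0296
EBC = 9.0296·1.97

17.7884 EBC


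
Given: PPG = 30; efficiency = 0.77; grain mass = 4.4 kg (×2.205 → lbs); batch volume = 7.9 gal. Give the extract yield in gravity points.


points = lbs × PPG × eff / vol
lbs = 4.4 × 2.205 = 9.7020
points = 9.7020 × 30 × 0.77 / 7.9

28.3691 points


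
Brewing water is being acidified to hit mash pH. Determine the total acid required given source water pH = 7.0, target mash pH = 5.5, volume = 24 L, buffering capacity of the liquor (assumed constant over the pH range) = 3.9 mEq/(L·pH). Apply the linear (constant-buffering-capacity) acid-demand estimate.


acid = buffering capacity · (pH_source − pH_target) · V
acid = 3.9 · (7.0 − 5.5) · 24

140.4000 mEq


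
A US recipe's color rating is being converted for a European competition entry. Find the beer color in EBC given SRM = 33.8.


EBC = SRM · 1.97
EBC = 33.8 · 1.97

66.5860 EBC


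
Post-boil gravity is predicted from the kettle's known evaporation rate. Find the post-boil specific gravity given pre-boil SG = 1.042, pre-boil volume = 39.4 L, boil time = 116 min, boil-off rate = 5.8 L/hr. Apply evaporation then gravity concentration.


V_post = V_pre − rate·(t/60);  SG_post = 1 + (SG_pre−1)·V_pre/V_post
V_post = 39.4 − 5.8·(116/60) = 28.1867
SG_post = 1 + (1.042 − 1)·39.4/28.1867

1.0587


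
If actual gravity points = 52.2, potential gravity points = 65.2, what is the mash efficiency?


efficiency = actual / potential × 100
efficiency = 52.2 / 65.2 × 100

80.0613 %


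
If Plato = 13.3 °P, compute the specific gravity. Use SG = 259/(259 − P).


SG = 259/(259 − 13.3)

1.0541


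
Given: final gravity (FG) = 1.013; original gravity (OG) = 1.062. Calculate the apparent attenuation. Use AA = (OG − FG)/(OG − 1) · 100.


AA = (1.062 − 1.013)/(1.062 − 1) · 100

79.0323 %


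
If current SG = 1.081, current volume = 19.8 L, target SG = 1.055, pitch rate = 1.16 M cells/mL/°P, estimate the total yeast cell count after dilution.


V_w = V·((SG_c−1)/(SG_t−1)−1);  °P = 259 − 259/SG_t;  cells = rate·(V+V_w)·°P
V_w = 19.8·((1.081−1)/(1.055−1)−1) = 9.3600
V_final = 19.8 + 9.3600 = 29.1600
°P = 259 − 259/1.055 = 13.5024
cells = 1.16·29.1600·13.5024

456.7258 billion cells


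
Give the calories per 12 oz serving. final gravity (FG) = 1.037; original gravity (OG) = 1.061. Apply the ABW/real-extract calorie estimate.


ABW = (OG−FG)·131.25·0.79/FG;  °P = 259 − 259/SG (for OG→OE and FG→AE);  RE = 0.1808·OE + 0.8192·AE;  Cal = (6.9·ABW + 4·(RE−0.1))·FG·3.55
ABW = (1.061 − 1.037)·131.25·0.79/1.037 = 2.3997
OE = 259 − 259/1.061 = 14.8907 °P
AE = 259 − 259/1.037 = 9.2411 °P
RE = 0.1808·14.8907 + 0.8192·9.2411 = 10.2625 °P
Cal = (6.9·2.3997 + 4·(10.2625−0.1))·1.037·3.55

210.6031 kcal


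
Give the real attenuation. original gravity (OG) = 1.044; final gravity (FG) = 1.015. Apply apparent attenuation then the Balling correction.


AA = (OG−FG)/(OG−1)·100;  RA = AA·0.8192
AA = (1.044 − 1.015)/(1.044 − 1)·100 = 65.9091
RA = 65.9091·0.8192

53.9927 %


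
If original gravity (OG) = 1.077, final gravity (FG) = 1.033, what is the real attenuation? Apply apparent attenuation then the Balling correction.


AA = (OG−FG)/(OG−1)·100;  RA = AA·0.8192
AA = (1.077 − 1.033)/(1.077 − 1)·100 = 57.1429
RA = 57.1429·0.8192

46.8114 %


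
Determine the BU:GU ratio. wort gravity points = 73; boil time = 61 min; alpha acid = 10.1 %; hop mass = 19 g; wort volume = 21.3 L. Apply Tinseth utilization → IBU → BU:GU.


U = 1.65·0.000125^(GP/1000)·(1−e^(−0.04t))/4.15;  IBU = (α/100)·m·U·1000/V;  BU:GU = IBU/GP
U = 1.65·0.000125^(73/1000)·(1−e^(−0.04·61))/4.15 = 0.1883
IBU = (10.1/100)·19·0.1883·1000/21.3 = 16.9668
BU:GU = 16.9668/73

0.2324


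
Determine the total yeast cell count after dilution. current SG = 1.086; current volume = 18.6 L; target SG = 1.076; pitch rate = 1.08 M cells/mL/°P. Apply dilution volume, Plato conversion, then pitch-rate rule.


V_w = V·((SG_c−1)/(SG_t−1)−1);  °P = 259 − 259/SG_t;  cells = rate·(V+V_w)·°P
V_w = 18.6·((1.086−1)/(1.076−1)−1) = 2.4474
V_final = 18.6 + 2.4474 = 21.0474
°P = 259 − 259/1.076 = 18.2937
cells = 1.08·21.0474·18.2937

415.8365 billion cells


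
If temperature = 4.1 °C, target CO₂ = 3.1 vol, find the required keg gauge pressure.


psi = vols/(0.01821 + 0.09011·e^(−0.04·T)) − 14.695
psi = 3.1/(0.01821 + 0.09011·e^(−0.04·4.1)) − 14.695

18.0434 psi


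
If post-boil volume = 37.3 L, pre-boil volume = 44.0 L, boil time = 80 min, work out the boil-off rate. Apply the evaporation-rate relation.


rate = (V_pre − V_post) / (t_min/60)
rate = (44.0 − 37.3) / (80/60)

5.0250 L/hr


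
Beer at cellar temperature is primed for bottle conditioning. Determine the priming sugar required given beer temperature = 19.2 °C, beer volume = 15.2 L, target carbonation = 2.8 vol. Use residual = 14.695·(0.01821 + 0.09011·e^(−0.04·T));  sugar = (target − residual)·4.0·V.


residual = 14.695·(0.01821 + 0.09011·e^(−0.04·19.2)) = 0.8819
sugar = (2.8 − 0.8819)·4.0·15.2

116.6187 g


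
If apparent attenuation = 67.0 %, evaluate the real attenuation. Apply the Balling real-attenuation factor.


RA = AA · 0.8192
RA = 67.0 · 0.8192

54.8864 %


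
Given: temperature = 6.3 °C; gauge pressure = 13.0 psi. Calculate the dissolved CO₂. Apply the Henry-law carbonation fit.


vols = (P + 14.695)·(0.01821 + 0.09011·e^(−0.04·T))
vols = (13.0 + 14.695)·(0.01821 + 0.09011·e^(−0.04·6.3))

2.4440 volumes
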